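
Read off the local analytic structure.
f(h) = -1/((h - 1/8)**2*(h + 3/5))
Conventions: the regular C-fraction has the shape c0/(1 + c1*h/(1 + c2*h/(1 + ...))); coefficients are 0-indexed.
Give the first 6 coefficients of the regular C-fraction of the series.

Taylor coefficients (expand at 0): a_0 = -320/3, a_1 = -13760/9, a_2 = -484160/27, a_3 = -15273920/81, a_4 = -454472000/243, a_5 = -13015878080/729.
c0 = a_0 = -320/3. Peel one level at a time: if S = 1 + c*h/S' with S'(0) = 1, then c is the h-coefficient of S and S' = c*h/(S - 1).
S_1 = c0/f = 1 + (-43/3)*h + (112/3)*h^2 + ...; c1 = -43/3.
S_2 = c1*h/(S_1 - 1) = 1 + (112/43)*h + (26304/1849)*h^2 + ...; c2 = 112/43.
S_3 = c2*h/(S_2 - 1) = 1 + (-1644/301)*h + (400/49)*h^2 + ...; c3 = -1644/301.
S_4 = c3*h/(S_3 - 1) = 1 + (4300/2877)*h + (-344000/168921)*h^2 + ...; c4 = 4300/2877.
S_5 = c4*h/(S_4 - 1) = 1 + (560/411)*h + ...; c5 = 560/411.

The regular C-fraction coefficients are [-320/3, -43/3, 112/43, -1644/301, 4300/2877, 560/411].


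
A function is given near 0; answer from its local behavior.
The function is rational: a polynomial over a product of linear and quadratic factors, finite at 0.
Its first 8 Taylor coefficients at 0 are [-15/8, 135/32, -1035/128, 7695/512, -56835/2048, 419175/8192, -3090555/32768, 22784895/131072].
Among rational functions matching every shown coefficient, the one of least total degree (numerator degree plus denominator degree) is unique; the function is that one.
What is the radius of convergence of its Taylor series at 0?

The radius of convergence is 3/2 - (1/6)*sqrt(33).

No rational of total degree below 2 reproduces all 8 coefficients; solving the [0/2] Pade equations on them gives f(j) = -5/(2*(j**2 + 3*j + 4/3)), whose expansion matches every shown term.
Denominator factor (j**2 + 3*j + 4/3): discriminant 11/3, real irrational roots -3/2 + (1/6)*sqrt(33) and -3/2 - (1/6)*sqrt(33); poles of order 1, moduli 3/2 - (1/6)*sqrt(33) and 3/2 + (1/6)*sqrt(33).
The radius of convergence is the smallest modulus among the singular points: 3/2 - (1/6)*sqrt(33).


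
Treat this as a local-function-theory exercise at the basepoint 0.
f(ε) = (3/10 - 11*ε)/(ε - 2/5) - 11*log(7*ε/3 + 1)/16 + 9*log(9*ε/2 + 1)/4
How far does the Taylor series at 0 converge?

Denominator factor (ε - 2/5): pole of order 1 at 2/5, modulus 2/5.
Branch term (-11/16)*log(1 - ε/(-3/7)): its argument vanishes at ε = -3/7, a logarithmic branch point, modulus 3/7.
Branch term (9/4)*log(1 - ε/(-2/9)): its argument vanishes at ε = -2/9, a logarithmic branch point, modulus 2/9.
The radius of convergence is the smallest modulus among the singular points: 2/9.

The radius of convergence is 2/9.


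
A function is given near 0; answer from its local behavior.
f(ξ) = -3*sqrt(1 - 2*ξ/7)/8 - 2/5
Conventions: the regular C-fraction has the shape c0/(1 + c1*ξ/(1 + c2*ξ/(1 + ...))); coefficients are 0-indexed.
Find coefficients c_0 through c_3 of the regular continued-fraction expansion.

The regular C-fraction coefficients are [-31/40, 15/217, -61/434, -31/854].

Taylor coefficients (expand at 0): a_0 = -31/40, a_1 = 3/56, a_2 = 3/784, a_3 = 3/5488.
c0 = a_0 = -31/40. Peel one level at a time: if S = 1 + c*ξ/S' with S'(0) = 1, then c is the ξ-coefficient of S and S' = c*ξ/(S - 1).
S_1 = c0/f = 1 + (15/217)*ξ + (915/94178)*ξ^2 + ...; c1 = 15/217.
S_2 = c1*ξ/(S_1 - 1) = 1 + (-61/434)*ξ + (-1/196)*ξ^2 + ...; c2 = -61/434.
S_3 = c2*ξ/(S_2 - 1) = 1 + (-31/854)*ξ + ...; c3 = -31/854.


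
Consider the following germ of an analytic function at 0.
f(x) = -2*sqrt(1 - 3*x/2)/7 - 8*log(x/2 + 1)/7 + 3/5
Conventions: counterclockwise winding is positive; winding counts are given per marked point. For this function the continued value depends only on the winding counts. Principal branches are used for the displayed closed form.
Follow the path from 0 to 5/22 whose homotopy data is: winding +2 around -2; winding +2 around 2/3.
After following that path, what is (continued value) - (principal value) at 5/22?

The rational part is single-valued and drops out of the difference; each branch term changes only by its own monodromy.
(-2/7)*sqrt(1 - x/(2/3)): winding +2 is even, the square root returns to the same sheet, contribution 0.
(-8/7)*log(1 - x/(-2)): each positive loop around -2 adds 2*pi*i to the log, so winding +2 contributes (-8/7)*(2)*2*pi*i = -(32/7)*pi*i.
Summing the contributions at x = 5/22 gives -(32/7)*pi*i.

Continued minus principal equals -(32/7)*pi*i.


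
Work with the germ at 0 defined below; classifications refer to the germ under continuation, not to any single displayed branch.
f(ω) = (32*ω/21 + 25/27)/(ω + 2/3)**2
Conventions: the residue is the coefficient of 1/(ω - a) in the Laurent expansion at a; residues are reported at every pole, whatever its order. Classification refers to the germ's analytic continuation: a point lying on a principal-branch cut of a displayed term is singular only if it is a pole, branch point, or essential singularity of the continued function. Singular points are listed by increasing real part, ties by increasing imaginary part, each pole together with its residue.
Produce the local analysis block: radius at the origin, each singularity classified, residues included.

Denominator factor (ω + 2/3)^2: pole of order 2 at -2/3, modulus 2/3.
The radius of convergence is the smallest modulus among the singular points: 2/3.
At the order-2 pole -2/3 set g(ω) = (ω - (-2/3))^2*f(ω) = 32*ω/21 + 25/27.
Order-2 pole: residue = g'(a); g'(-2/3) = 32/21, so the residue is 32/21.

Radius of convergence at 0: 2/3.
At -2/3: a pole of order 2; residue 32/21.


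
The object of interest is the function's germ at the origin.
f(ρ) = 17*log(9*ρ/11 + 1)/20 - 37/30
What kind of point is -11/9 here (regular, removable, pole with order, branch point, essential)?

The term (17/20)*log(1 - ρ/(-11/9)) has argument 1 - -11/9/(-11/9) = 0 at -11/9: a logarithmic (infinitely-sheeted) branch point; the remaining terms are analytic or single-valued there.

The point is a logarithmic branch point.


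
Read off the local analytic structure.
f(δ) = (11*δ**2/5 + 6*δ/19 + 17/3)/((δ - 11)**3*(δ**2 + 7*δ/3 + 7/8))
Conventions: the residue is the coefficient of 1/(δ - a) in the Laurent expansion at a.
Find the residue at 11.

The residue is -1208159240/843589918999.

At the order-3 pole 11 set g(δ) = (δ - (11))^3*f(δ) = (11*δ**2/5 + 6*δ/19 + 17/3)/(δ**2 + 7*δ/3 + 7/8).
Order-3 pole: residue = g''(a)/2; g''(11) = -2416318480/843589918999, so the residue is -1208159240/843589918999.


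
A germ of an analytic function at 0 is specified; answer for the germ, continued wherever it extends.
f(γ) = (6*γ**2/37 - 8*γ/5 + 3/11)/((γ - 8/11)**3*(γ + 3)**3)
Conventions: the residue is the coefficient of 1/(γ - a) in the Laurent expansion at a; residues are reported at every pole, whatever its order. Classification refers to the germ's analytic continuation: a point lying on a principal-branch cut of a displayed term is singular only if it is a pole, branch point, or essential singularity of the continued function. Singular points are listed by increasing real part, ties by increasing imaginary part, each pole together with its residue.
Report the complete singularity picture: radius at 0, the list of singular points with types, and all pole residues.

Denominator factor (γ - 8/11)^3: pole of order 3 at 8/11, modulus 8/11.
Denominator factor (γ + 3)^3: pole of order 3 at -3, modulus 3.
The radius of convergence is the smallest modulus among the singular points: 8/11.
At the order-3 pole -3 set g(γ) = (γ - (-3))^3*f(γ) = (6*γ**2/37 - 8*γ/5 + 3/11)/(γ - 8/11)**3.
Order-3 pole: residue = g''(a)/2; g''(-3) = -151063176/4286679437, so the residue is -75531588/4286679437.
At the order-3 pole 8/11 set g(γ) = (γ - (8/11))^3*f(γ) = (6*γ**2/37 - 8*γ/5 + 3/11)/(γ + 3)**3.
Order-3 pole: residue = g''(a)/2; g''(8/11) = 151063176/4286679437, so the residue is 75531588/4286679437.
List the singular points by increasing real part (a conjugate pair: the negative imaginary part first).

Radius of convergence at 0: 8/11.
At -3: a pole of order 3; residue -75531588/4286679437.
At 8/11: a pole of order 3; residue 75531588/4286679437.


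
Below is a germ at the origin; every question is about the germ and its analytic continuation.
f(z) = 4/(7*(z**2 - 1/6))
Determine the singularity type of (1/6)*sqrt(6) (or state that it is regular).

The denominator factor z**2 - 1/6 vanishes at (1/6)*sqrt(6) and appears to the power 1; the numerator there equals 4/7, nonzero, and no other factor vanishes.
Hence a pole whose order is the multiplicity, 1.

The point is a pole of order 1.


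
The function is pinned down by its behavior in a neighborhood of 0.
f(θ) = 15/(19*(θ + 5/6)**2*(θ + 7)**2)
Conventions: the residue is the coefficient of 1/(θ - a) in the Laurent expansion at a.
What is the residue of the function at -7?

At the order-2 pole -7 set g(θ) = (θ - (-7))^2*f(θ) = 15/(19*(θ + 5/6)**2).
Order-2 pole: residue = g'(a); g'(-7) = 6480/962407, so the residue is 6480/962407.

The residue is 6480/962407.


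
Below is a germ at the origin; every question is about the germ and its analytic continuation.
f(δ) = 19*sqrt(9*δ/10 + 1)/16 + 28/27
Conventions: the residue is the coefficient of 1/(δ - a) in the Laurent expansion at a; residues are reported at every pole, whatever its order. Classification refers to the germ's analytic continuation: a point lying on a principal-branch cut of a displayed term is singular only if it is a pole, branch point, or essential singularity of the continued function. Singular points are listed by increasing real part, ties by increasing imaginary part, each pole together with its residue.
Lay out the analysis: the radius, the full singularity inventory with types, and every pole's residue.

Branch term (19/16)*sqrt(1 - δ/(-10/9)): its argument vanishes at δ = -10/9, a square-root branch point, modulus 10/9.
The radius of convergence is the smallest modulus among the singular points: 10/9.

Radius of convergence at 0: 10/9.
At -10/9: an algebraic (square-root) branch point.


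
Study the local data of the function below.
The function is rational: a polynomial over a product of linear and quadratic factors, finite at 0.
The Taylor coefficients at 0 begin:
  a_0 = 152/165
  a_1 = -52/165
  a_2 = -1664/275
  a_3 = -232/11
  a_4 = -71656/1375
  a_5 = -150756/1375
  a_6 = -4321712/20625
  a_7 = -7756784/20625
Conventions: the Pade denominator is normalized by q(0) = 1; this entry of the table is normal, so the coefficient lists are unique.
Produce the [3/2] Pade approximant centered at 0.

Taylor coefficients needed (read off): a_0 = 152/165, a_1 = -52/165, a_2 = -1664/275, a_3 = -232/11, a_4 = -71656/1375, a_5 = -150756/1375.
Write the denominator as Q(h) = 1 + q1*h + q2*h^2. Requiring Q*f - P = O(h^6) with deg P <= 3 kills the coefficients of h^4..h^5 in Q*f:
  h^4: a_4 + q1*a_3 + q2*a_2 = 0, i.e. -71656/1375 + (-232/11)*q1 + (-1664/275)*q2 = 0.
  h^5: a_5 + q1*a_4 + q2*a_3 = 0, i.e. -150756/1375 + (-71656/1375)*q1 + (-232/11)*q2 = 0.
Solving this linear system: q1 = -2574169/765069, q2 = 23833073/7650690.
The numerator is Q*f truncated at degree 3: P0 = a_0 = 152/165; P1 = a_1 + q1*a_0 = -431057276/126236385; P2 = a_2 + q1*a_1 + q2*a_0 = -24338672/11476035; P3 = a_3 + q1*a_2 + q2*a_1 = -43264354/25247277.

The Pade approximant has numerator coefficients [152/165, -431057276/126236385, -24338672/11476035, -43264354/25247277]; denominator coefficients [1, -2574169/765069, 23833073/7650690].


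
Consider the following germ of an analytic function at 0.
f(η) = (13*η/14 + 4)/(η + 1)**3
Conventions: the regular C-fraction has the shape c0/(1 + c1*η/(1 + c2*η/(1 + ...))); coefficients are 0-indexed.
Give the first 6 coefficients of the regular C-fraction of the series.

The regular C-fraction coefficients are [4, 155/56, -7393/8680, 755944/1145915, -12323585/99798107, 7393/13499].

Taylor coefficients (expand at 0): a_0 = 4, a_1 = -155/14, a_2 = 297/14, a_3 = -241/7, a_4 = 355/7, a_5 = -981/14.
c0 = a_0 = 4. Peel one level at a time: if S = 1 + c*η/S' with S'(0) = 1, then c is the η-coefficient of S and S' = c*η/(S - 1).
S_1 = c0/f = 1 + (155/56)*η + (7393/3136)*η^2 + ...; c1 = 155/56.
S_2 = c1*η/(S_1 - 1) = 1 + (-7393/8680)*η + (13499/24025)*η^2 + ...; c2 = -7393/8680.
S_3 = c2*η/(S_2 - 1) = 1 + (755944/1145915)*η + (4452392/54656449)*η^2 + ...; c3 = 755944/1145915.
S_4 = c3*η/(S_3 - 1) = 1 + (-12323585/99798107)*η + (12323585/182223001)*η^2 + ...; c4 = -12323585/99798107.
S_5 = c4*η/(S_4 - 1) = 1 + (7393/13499)*η + ...; c5 = 7393/13499.


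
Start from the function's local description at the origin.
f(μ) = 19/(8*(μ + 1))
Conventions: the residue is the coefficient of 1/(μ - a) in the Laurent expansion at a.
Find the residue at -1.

The residue is 19/8.

At the order-1 pole -1 set g(μ) = (μ - (-1))*f(μ) = 19/8.
Simple pole: residue = g(a) at a = -1, which is 19/8.


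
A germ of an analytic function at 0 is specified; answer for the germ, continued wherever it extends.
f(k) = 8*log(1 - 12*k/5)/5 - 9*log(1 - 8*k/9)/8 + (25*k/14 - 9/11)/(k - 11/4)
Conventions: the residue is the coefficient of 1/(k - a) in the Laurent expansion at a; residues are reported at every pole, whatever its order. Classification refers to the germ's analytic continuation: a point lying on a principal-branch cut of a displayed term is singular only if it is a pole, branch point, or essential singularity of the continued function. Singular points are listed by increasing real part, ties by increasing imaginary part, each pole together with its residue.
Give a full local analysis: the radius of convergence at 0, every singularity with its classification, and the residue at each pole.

Radius of convergence at 0: 5/12.
At 5/12: a logarithmic branch point.
At 9/8: a logarithmic branch point.
At 11/4: a pole of order 1; residue 2521/616.

Denominator factor (k - 11/4): pole of order 1 at 11/4, modulus 11/4.
Branch term (-9/8)*log(1 - k/(9/8)): its argument vanishes at k = 9/8, a logarithmic branch point, modulus 9/8.
Branch term (8/5)*log(1 - k/(5/12)): its argument vanishes at k = 5/12, a logarithmic branch point, modulus 5/12.
The radius of convergence is the smallest modulus among the singular points: 5/12.
The branch terms are analytic at 11/4 and contribute nothing to the residue; only the rational part matters.
At the order-1 pole 11/4 set g(k) = (k - (11/4))*(rational part) = 25*k/14 - 9/11.
Simple pole: residue = g(a) at a = 11/4, which is 2521/616.
List the singular points by increasing real part (a conjugate pair: the negative imaginary part first).


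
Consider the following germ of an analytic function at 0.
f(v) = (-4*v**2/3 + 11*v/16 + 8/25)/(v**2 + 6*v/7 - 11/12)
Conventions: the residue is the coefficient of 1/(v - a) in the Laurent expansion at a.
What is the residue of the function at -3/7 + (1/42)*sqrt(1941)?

The residue is 205/224 - (297527/16304400)*sqrt(1941).

The factor v**2 + 6*v/7 - 11/12 splits as (v - a)(v - a') with a = -3/7 + (1/42)*sqrt(1941), a' = -3/7 - (1/42)*sqrt(1941). At the order-1 pole a set g(v) = (v - a)*f(v) = [-4*v**2/3 + 11*v/16 + 8/25] / (v - a').
Simple pole: residue = g(a) at a = -3/7 + (1/42)*sqrt(1941), which is 205/224 - (297527/16304400)*sqrt(1941).


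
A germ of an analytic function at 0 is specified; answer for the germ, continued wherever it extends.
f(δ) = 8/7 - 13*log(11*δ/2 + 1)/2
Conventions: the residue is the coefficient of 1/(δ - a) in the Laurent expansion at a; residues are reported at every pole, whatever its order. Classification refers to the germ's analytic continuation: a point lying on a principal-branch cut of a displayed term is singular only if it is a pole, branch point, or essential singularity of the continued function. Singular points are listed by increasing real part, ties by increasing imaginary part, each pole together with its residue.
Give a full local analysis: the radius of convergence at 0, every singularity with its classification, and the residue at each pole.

Radius of convergence at 0: 2/11.
At -2/11: a logarithmic branch point.

Branch term (-13/2)*log(1 - δ/(-2/11)): its argument vanishes at δ = -2/11, a logarithmic branch point, modulus 2/11.
The radius of convergence is the smallest modulus among the singular points: 2/11.


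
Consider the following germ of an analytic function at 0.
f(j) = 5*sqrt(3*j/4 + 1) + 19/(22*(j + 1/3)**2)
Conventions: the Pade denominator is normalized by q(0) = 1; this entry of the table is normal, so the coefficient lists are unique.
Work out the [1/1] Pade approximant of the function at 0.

Taylor coefficients needed (expand at 0): a_0 = 281/22, a_1 = -3939/88, a_2 = 294993/1408.
Write the denominator as Q(j) = 1 + q1*j. Requiring Q*f - P = O(j^3) with deg P <= 1 kills the coefficients of j^2..j^2 in Q*f:
  j^2: a_2 + q1*a_1 = 0, i.e. 294993/1408 + (-3939/88)*q1 = 0.
Solving this linear system: q1 = 98331/21008.
The numerator is Q*f truncated at degree 1: P0 = a_0 = 281/22; P1 = a_1 + q1*a_0 = 6943383/462176.

The Pade approximant has numerator coefficients [281/22, 6943383/462176]; denominator coefficients [1, 98331/21008].


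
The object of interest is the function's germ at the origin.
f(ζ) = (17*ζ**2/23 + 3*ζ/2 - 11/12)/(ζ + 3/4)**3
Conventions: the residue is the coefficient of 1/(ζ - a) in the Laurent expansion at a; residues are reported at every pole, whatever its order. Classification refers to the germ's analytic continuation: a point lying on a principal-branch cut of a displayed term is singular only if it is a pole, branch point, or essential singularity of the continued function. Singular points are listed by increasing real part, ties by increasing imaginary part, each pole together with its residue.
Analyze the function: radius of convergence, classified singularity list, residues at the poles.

Radius of convergence at 0: 3/4.
At -3/4: a pole of order 3; residue 17/23.

Denominator factor (ζ + 3/4)^3: pole of order 3 at -3/4, modulus 3/4.
The radius of convergence is the smallest modulus among the singular points: 3/4.
At the order-3 pole -3/4 set g(ζ) = (ζ - (-3/4))^3*f(ζ) = 17*ζ**2/23 + 3*ζ/2 - 11/12.
Order-3 pole: residue = g''(a)/2; g''(-3/4) = 34/23, so the residue is 17/23.


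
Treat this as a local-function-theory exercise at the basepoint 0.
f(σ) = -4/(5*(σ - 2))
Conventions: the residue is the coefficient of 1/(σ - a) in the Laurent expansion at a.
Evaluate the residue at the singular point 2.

At the order-1 pole 2 set g(σ) = (σ - (2))*f(σ) = -4/5.
Simple pole: residue = g(a) at a = 2, which is -4/5.

The residue is -4/5.


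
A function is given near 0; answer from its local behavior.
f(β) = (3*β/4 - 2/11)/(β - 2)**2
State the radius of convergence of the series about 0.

The radius of convergence is 2.

Denominator factor (β - 2)^2: pole of order 2 at 2, modulus 2.
The radius of convergence is the smallest modulus among the singular points: 2.


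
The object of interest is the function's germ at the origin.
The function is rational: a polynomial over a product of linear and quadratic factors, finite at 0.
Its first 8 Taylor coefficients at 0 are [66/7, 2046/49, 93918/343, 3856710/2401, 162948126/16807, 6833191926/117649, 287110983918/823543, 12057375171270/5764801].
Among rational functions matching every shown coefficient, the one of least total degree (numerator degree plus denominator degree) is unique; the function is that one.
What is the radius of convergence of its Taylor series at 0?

No rational of total degree below 2 reproduces all 8 coefficients; solving the [0/2] Pade equations on them gives f(φ) = -1/((φ - 1/6)*(φ + 7/11)), whose expansion matches every shown term.
Denominator factor (φ + 7/11): pole of order 1 at -7/11, modulus 7/11.
Denominator factor (φ - 1/6): pole of order 1 at 1/6, modulus 1/6.
The radius of convergence is the smallest modulus among the singular points: 1/6.

The radius of convergence is 1/6.


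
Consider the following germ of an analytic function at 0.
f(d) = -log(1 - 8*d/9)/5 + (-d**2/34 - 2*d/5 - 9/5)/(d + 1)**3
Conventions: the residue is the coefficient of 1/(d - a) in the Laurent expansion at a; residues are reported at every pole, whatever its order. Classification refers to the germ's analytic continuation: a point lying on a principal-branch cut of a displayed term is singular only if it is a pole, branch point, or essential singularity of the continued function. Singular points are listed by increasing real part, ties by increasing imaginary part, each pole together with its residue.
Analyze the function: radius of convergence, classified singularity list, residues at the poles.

Denominator factor (d + 1)^3: pole of order 3 at -1, modulus 1.
Branch term (-1/5)*log(1 - d/(9/8)): its argument vanishes at d = 9/8, a logarithmic branch point, modulus 9/8.
The radius of convergence is the smallest modulus among the singular points: 1.
The branch term is analytic at -1 and contributes nothing to the residue; only the rational part matters.
At the order-3 pole -1 set g(d) = (d - (-1))^3*(rational part) = -d**2/34 - 2*d/5 - 9/5.
Order-3 pole: residue = g''(a)/2; g''(-1) = -1/17, so the residue is -1/34.
List the singular points by increasing real part (a conjugate pair: the negative imaginary part first).

Radius of convergence at 0: 1.
At -1: a pole of order 3; residue -1/34.
At 9/8: a logarithmic branch point.


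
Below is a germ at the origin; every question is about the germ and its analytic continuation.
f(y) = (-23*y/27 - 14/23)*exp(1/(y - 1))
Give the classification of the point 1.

The point is an essential singularity.

The exponent 1/(y - (1)) has a pole at 1, so exp(1/(y - (1))) takes every nonzero value near it: an essential singularity (not a pole of any order).


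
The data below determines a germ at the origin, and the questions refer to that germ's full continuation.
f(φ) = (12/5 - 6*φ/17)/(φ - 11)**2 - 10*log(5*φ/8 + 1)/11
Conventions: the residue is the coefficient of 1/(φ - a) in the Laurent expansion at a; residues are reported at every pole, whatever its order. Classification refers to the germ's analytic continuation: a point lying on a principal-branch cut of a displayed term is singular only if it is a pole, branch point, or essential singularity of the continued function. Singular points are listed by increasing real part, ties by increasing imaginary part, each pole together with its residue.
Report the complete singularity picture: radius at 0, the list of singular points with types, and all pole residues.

Radius of convergence at 0: 8/5.
At -8/5: a logarithmic branch point.
At 11: a pole of order 2; residue -6/17.

Denominator factor (φ - 11)^2: pole of order 2 at 11, modulus 11.
Branch term (-10/11)*log(1 - φ/(-8/5)): its argument vanishes at φ = -8/5, a logarithmic branch point, modulus 8/5.
The radius of convergence is the smallest modulus among the singular points: 8/5.
The branch term is analytic at 11 and contributes nothing to the residue; only the rational part matters.
At the order-2 pole 11 set g(φ) = (φ - (11))^2*(rational part) = 12/5 - 6*φ/17.
Order-2 pole: residue = g'(a); g'(11) = -6/17, so the residue is -6/17.
List the singular points by increasing real part (a conjugate pair: the negative imaginary part first).


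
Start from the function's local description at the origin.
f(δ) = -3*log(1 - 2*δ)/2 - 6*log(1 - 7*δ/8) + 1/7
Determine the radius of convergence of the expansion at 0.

Branch term (-3/2)*log(1 - δ/(1/2)): its argument vanishes at δ = 1/2, a logarithmic branch point, modulus 1/2.
Branch term (-6)*log(1 - δ/(8/7)): its argument vanishes at δ = 8/7, a logarithmic branch point, modulus 8/7.
The radius of convergence is the smallest modulus among the singular points: 1/2.

The radius of convergence is 1/2.


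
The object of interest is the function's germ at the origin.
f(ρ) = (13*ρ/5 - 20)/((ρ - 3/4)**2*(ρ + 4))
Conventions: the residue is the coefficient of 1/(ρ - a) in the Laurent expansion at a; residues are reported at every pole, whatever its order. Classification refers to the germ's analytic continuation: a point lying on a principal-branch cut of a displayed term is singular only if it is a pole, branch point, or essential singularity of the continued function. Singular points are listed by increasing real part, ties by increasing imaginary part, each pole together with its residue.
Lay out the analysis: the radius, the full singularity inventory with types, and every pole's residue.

Radius of convergence at 0: 3/4.
At -4: a pole of order 1; residue -128/95.
At 3/4: a pole of order 2; residue 128/95.

Denominator factor (ρ - 3/4)^2: pole of order 2 at 3/4, modulus 3/4.
Denominator factor (ρ + 4): pole of order 1 at -4, modulus 4.
The radius of convergence is the smallest modulus among the singular points: 3/4.
At the order-1 pole -4 set g(ρ) = (ρ - (-4))*f(ρ) = (13*ρ/5 - 20)/(ρ - 3/4)**2.
Simple pole: residue = g(a) at a = -4, which is -128/95.
At the order-2 pole 3/4 set g(ρ) = (ρ - (3/4))^2*f(ρ) = (13*ρ/5 - 20)/(ρ + 4).
Order-2 pole: residue = g'(a); g'(3/4) = 128/95, so the residue is 128/95.
List the singular points by increasing real part (a conjugate pair: the negative imaginary part first).


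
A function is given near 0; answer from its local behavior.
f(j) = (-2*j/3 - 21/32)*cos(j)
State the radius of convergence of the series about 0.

The factor cos(j) is entire and contributes no finite singular point.
The polynomial part has no poles.
No finite singular points: the Taylor series at 0 converges everywhere.

The radius of convergence is infinite.


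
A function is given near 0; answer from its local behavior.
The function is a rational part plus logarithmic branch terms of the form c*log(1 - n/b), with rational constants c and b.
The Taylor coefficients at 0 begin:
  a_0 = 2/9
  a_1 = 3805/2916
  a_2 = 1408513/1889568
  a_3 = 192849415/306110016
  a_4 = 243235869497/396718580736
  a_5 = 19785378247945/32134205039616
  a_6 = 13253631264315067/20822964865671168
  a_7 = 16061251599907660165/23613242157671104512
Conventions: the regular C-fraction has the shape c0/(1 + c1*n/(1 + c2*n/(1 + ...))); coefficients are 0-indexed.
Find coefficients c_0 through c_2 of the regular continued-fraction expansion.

Taylor coefficients (read off): a_0 = 2/9, a_1 = 3805/2916, a_2 = 1408513/1889568.
c0 = a_0 = 2/9. Peel one level at a time: if S = 1 + c*n/S' with S'(0) = 1, then c is the n-coefficient of S and S' = c*n/(S - 1).
S_1 = c0/f = 1 + (-3805/648)*n + (249/8)*n^2 + ...; c1 = -3805/648.
S_2 = c1*n/(S_1 - 1) = 1 + (20169/3805)*n + ...; c2 = 20169/3805.

The regular C-fraction coefficients are [2/9, -3805/648, 20169/3805].


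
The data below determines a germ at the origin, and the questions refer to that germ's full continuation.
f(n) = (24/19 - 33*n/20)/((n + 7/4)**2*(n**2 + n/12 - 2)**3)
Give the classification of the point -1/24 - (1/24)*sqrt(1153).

The denominator factor n**2 + n/12 - 2 vanishes at -1/24 - (1/24)*sqrt(1153) and appears to the power 3; the numerator there equals 4049/3040 + (11/160)*sqrt(1153), nonzero, and no other factor vanishes.
Hence a pole whose order is the multiplicity, 3.

The point is a pole of order 3.


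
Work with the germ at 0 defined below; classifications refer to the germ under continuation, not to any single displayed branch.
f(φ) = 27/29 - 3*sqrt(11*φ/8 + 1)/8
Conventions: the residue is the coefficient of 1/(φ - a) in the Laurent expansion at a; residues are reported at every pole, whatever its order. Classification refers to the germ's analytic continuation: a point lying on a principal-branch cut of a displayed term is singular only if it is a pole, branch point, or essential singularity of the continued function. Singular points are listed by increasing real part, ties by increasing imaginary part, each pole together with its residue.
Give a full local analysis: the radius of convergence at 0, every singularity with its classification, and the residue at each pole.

Radius of convergence at 0: 8/11.
At -8/11: an algebraic (square-root) branch point.

Branch term (-3/8)*sqrt(1 - φ/(-8/11)): its argument vanishes at φ = -8/11, a square-root branch point, modulus 8/11.
The radius of convergence is the smallest modulus among the singular points: 8/11.


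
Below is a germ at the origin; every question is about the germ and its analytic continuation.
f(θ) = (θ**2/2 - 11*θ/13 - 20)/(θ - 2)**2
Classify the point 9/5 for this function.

Denominator factors: θ - 2 = -1/5 at θ = 9/5 — none vanishes.
So the germ continues analytically to 9/5.

The point is a regular point.


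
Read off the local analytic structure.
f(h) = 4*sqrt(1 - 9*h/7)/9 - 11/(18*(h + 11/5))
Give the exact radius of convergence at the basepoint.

The radius of convergence is 7/9.

Denominator factor (h + 11/5): pole of order 1 at -11/5, modulus 11/5.
Branch term (4/9)*sqrt(1 - h/(7/9)): its argument vanishes at h = 7/9, a square-root branch point, modulus 7/9.
The radius of convergence is the smallest modulus among the singular points: 7/9.


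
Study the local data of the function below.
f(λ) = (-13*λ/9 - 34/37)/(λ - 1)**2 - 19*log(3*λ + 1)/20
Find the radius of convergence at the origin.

The radius of convergence is 1/3.

Denominator factor (λ - 1)^2: pole of order 2 at 1, modulus 1.
Branch term (-19/20)*log(1 - λ/(-1/3)): its argument vanishes at λ = -1/3, a logarithmic branch point, modulus 1/3.
The radius of convergence is the smallest modulus among the singular points: 1/3.


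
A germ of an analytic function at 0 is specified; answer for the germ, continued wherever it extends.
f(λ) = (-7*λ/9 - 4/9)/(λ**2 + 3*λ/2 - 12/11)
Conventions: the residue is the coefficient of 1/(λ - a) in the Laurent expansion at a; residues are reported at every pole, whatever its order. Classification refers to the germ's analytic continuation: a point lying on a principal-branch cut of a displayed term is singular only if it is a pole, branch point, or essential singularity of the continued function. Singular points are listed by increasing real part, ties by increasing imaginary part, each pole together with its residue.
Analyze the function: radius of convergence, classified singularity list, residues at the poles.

Radius of convergence at 0: -3/4 + (1/44)*sqrt(3201).
At -3/4 - (1/44)*sqrt(3201): a pole of order 1; residue -7/18 - (5/5238)*sqrt(3201).
At -3/4 + (1/44)*sqrt(3201): a pole of order 1; residue -7/18 + (5/5238)*sqrt(3201).

Denominator factor (λ**2 + 3*λ/2 - 12/11): discriminant 291/44, real irrational roots -3/4 + (1/44)*sqrt(3201) and -3/4 - (1/44)*sqrt(3201); poles of order 1, moduli -3/4 + (1/44)*sqrt(3201) and 3/4 + (1/44)*sqrt(3201).
The radius of convergence is the smallest modulus among the singular points: -3/4 + (1/44)*sqrt(3201).
The factor λ**2 + 3*λ/2 - 12/11 splits as (λ - a)(λ - a') with a = -3/4 - (1/44)*sqrt(3201), a' = -3/4 + (1/44)*sqrt(3201). At the order-1 pole a set g(λ) = (λ - a)*f(λ) = [-7*λ/9 - 4/9] / (λ - a').
Simple pole: residue = g(a) at a = -3/4 - (1/44)*sqrt(3201), which is -7/18 - (5/5238)*sqrt(3201).
The factor λ**2 + 3*λ/2 - 12/11 splits as (λ - a)(λ - a') with a = -3/4 + (1/44)*sqrt(3201), a' = -3/4 - (1/44)*sqrt(3201). At the order-1 pole a set g(λ) = (λ - a)*f(λ) = [-7*λ/9 - 4/9] / (λ - a').
Simple pole: residue = g(a) at a = -3/4 + (1/44)*sqrt(3201), which is -7/18 + (5/5238)*sqrt(3201).
List the singular points by increasing real part (a conjugate pair: the negative imaginary part first).


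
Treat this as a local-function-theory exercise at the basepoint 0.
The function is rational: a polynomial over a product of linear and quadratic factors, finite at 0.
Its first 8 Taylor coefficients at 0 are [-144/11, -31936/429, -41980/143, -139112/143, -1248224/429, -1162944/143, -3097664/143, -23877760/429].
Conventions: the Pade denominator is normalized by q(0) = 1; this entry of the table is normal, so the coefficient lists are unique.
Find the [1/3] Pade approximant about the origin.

The Pade approximant has numerator coefficients [-144/11, 177409389002/10645181781]; denominator coefficients [1, -15197353833/2183627032, 18726558369/1091813516, -137787867125/8734508128].

Taylor coefficients needed (read off): a_0 = -144/11, a_1 = -31936/429, a_2 = -41980/143, a_3 = -139112/143, a_4 = -1248224/429.
Write the denominator as Q(λ) = 1 + q1*λ + q2*λ^2 + q3*λ^3. Requiring Q*f - P = O(λ^5) with deg P <= 1 kills the coefficients of λ^2..λ^4 in Q*f:
  λ^2: a_2 + q1*a_1 + q2*a_0 = 0, i.e. -41980/143 + (-31936/429)*q1 + (-144/11)*q2 = 0.
  λ^3: a_3 + q1*a_2 + q2*a_1 + q3*a_0 = 0, i.e. -139112/143 + (-41980/143)*q1 + (-31936/429)*q2 + (-144/11)*q3 = 0.
  λ^4: a_4 + q1*a_3 + q2*a_2 + q3*a_1 = 0, i.e. -1248224/429 + (-139112/143)*q1 + (-41980/143)*q2 + (-31936/429)*q3 = 0.
Solving this linear system: q1 = -15197353833/2183627032, q2 = 18726558369/1091813516, q3 = -137787867125/8734508128.
The numerator is Q*f truncated at degree 1: P0 = a_0 = -144/11; P1 = a_1 + q1*a_0 = 177409389002/10645181781.


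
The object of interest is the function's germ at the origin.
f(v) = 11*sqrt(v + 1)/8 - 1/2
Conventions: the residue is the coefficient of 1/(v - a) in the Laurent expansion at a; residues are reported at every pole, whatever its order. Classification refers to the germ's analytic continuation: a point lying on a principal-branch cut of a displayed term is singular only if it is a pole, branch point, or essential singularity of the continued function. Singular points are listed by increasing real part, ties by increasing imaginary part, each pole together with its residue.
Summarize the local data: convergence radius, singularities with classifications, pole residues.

Radius of convergence at 0: 1.
At -1: an algebraic (square-root) branch point.

Branch term (11/8)*sqrt(1 - v/(-1)): its argument vanishes at v = -1, a square-root branch point, modulus 1.
The radius of convergence is the smallest modulus among the singular points: 1.


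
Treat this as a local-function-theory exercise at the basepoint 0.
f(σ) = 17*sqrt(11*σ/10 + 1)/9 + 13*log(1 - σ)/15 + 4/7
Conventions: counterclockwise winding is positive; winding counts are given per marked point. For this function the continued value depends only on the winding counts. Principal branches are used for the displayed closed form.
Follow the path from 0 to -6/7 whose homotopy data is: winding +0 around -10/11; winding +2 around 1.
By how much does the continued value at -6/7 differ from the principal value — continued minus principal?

The rational part is single-valued and drops out of the difference; each branch term changes only by its own monodromy.
(17/9)*sqrt(1 - σ/(-10/11)): winding +0 is even, the square root returns to the same sheet, contribution 0.
(13/15)*log(1 - σ/(1)): each positive loop around 1 adds 2*pi*i to the log, so winding +2 contributes (13/15)*(2)*2*pi*i = (52/15)*pi*i.
Summing the contributions at σ = -6/7 gives (52/15)*pi*i.

Continued minus principal equals (52/15)*pi*i.


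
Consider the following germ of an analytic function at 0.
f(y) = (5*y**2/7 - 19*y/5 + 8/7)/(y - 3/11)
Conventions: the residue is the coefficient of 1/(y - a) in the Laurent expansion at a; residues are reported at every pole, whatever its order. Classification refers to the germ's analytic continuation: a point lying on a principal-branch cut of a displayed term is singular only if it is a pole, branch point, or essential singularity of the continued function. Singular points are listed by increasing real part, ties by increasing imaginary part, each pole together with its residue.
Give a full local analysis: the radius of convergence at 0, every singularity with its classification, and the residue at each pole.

Denominator factor (y - 3/11): pole of order 1 at 3/11, modulus 3/11.
The radius of convergence is the smallest modulus among the singular points: 3/11.
At the order-1 pole 3/11 set g(y) = (y - (3/11))*f(y) = 5*y**2/7 - 19*y/5 + 8/7.
Simple pole: residue = g(a) at a = 3/11, which is 676/4235.

Radius of convergence at 0: 3/11.
At 3/11: a pole of order 1; residue 676/4235.


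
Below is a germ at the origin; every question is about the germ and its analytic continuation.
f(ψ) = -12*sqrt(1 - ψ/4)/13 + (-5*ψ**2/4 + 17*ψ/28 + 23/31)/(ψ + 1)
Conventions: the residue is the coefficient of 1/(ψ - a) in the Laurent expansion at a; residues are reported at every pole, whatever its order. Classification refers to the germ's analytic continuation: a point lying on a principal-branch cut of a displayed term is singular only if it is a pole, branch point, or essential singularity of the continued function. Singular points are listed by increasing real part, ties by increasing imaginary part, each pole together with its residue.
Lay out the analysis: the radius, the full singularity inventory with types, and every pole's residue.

Denominator factor (ψ + 1): pole of order 1 at -1, modulus 1.
Branch term (-12/13)*sqrt(1 - ψ/(4)): its argument vanishes at ψ = 4, a square-root branch point, modulus 4.
The radius of convergence is the smallest modulus among the singular points: 1.
The branch term is analytic at -1 and contributes nothing to the residue; only the rational part matters.
At the order-1 pole -1 set g(ψ) = (ψ - (-1))*(rational part) = -5*ψ**2/4 + 17*ψ/28 + 23/31.
Simple pole: residue = g(a) at a = -1, which is -242/217.
List the singular points by increasing real part (a conjugate pair: the negative imaginary part first).

Radius of convergence at 0: 1.
At -1: a pole of order 1; residue -242/217.
At 4: an algebraic (square-root) branch point.


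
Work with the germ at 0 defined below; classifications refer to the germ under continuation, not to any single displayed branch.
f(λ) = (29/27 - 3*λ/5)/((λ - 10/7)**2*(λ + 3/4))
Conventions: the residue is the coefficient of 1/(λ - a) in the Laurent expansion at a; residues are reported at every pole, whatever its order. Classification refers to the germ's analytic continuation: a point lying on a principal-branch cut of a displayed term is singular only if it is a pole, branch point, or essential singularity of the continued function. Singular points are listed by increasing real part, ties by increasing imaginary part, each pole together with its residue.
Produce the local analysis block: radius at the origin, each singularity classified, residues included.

Radius of convergence at 0: 3/4.
At -3/4: a pole of order 1; residue 161308/502335.
At 10/7: a pole of order 2; residue -161308/502335.

Denominator factor (λ + 3/4): pole of order 1 at -3/4, modulus 3/4.
Denominator factor (λ - 10/7)^2: pole of order 2 at 10/7, modulus 10/7.
The radius of convergence is the smallest modulus among the singular points: 3/4.
At the order-1 pole -3/4 set g(λ) = (λ - (-3/4))*f(λ) = (29/27 - 3*λ/5)/(λ - 10/7)**2.
Simple pole: residue = g(a) at a = -3/4, which is 161308/502335.
At the order-2 pole 10/7 set g(λ) = (λ - (10/7))^2*f(λ) = (29/27 - 3*λ/5)/(λ + 3/4).
Order-2 pole: residue = g'(a); g'(10/7) = -161308/502335, so the residue is -161308/502335.
List the singular points by increasing real part (a conjugate pair: the negative imaginary part first).


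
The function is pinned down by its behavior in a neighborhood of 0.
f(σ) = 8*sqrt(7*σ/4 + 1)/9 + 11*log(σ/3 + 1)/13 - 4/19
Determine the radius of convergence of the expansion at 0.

Branch term (8/9)*sqrt(1 - σ/(-4/7)): its argument vanishes at σ = -4/7, a square-root branch point, modulus 4/7.
Branch term (11/13)*log(1 - σ/(-3)): its argument vanishes at σ = -3, a logarithmic branch point, modulus 3.
The radius of convergence is the smallest modulus among the singular points: 4/7.

The radius of convergence is 4/7.


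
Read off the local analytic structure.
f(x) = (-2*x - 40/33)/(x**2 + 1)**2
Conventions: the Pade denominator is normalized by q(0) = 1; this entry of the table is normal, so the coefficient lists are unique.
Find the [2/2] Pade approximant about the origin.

Taylor coefficients needed (expand at 0): a_0 = -40/33, a_1 = -2, a_2 = 80/33, a_3 = 4, a_4 = -40/11.
Write the denominator as Q(x) = 1 + q1*x + q2*x^2. Requiring Q*f - P = O(x^5) with deg P <= 2 kills the coefficients of x^3..x^4 in Q*f:
  x^3: a_3 + q1*a_2 + q2*a_1 = 0, i.e. 4 + (80/33)*q1 + (-2)*q2 = 0.
  x^4: a_4 + q1*a_3 + q2*a_2 = 0, i.e. -40/11 + (4)*q1 + (80/33)*q2 = 0.
Solving this linear system: q1 = -330/1889, q2 = 3378/1889.
The numerator is Q*f truncated at degree 2: P0 = a_0 = -40/33; P1 = a_1 + q1*a_0 = -3378/1889; P2 = a_2 + q1*a_1 + q2*a_0 = 20/33.

The Pade approximant has numerator coefficients [-40/33, -3378/1889, 20/33]; denominator coefficients [1, -330/1889, 3378/1889].
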